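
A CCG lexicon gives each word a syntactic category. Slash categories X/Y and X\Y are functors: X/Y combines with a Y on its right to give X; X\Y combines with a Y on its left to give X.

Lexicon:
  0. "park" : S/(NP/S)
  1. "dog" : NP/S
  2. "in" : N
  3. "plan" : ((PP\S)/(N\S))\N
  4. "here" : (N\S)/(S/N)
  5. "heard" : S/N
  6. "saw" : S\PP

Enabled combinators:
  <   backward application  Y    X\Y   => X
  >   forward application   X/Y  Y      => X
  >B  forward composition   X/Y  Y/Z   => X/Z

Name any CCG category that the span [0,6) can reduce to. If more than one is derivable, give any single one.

[0,7] S   <
  [0,6] PP   <
    [0,2] S   >
      [0,1] "park" : S/(NP/S)
      [1,2] "dog" : NP/S
    [2,6] PP\S   >
      [2,4] (PP\S)/(N\S)   <
        [2,3] "in" : N
        [3,4] "plan" : ((PP\S)/(N\S))\N
      [4,6] N\S   >
        [4,5] "here" : (N\S)/(S/N)
        [5,6] "heard" : S/N
  [6,7] "saw" : S\PP

PP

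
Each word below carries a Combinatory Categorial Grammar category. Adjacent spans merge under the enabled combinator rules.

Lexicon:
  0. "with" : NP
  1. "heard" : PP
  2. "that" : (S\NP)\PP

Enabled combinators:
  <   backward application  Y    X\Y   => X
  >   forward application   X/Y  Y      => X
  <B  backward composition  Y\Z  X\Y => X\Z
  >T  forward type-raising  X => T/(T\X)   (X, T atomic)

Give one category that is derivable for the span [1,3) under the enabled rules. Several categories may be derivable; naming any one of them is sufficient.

S\NP

[0,3] S   >
  [0,1] S/(S\NP)   >T
    [0,1] "with" : NP
  [1,3] S\NP   <
    [1,2] "heard" : PP
    [2,3] "that" : (S\NP)\PP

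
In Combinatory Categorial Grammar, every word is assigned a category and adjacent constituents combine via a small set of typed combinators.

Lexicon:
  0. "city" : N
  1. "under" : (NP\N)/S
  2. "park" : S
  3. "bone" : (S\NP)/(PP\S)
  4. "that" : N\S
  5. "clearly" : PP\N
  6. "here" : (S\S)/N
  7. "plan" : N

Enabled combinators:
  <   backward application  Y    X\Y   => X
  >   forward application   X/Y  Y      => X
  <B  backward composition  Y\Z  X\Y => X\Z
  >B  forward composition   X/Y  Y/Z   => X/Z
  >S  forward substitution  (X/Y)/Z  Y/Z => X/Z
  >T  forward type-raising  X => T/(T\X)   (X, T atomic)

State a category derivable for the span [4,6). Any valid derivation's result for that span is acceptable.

[0,8] S   >
  [0,1] S/(S\N)   >T
    [0,1] "city" : N
  [1,8] S\N   <B
    [1,6] S\N   <B
      [1,3] NP\N   >
        [1,2] "under" : (NP\N)/S
        [2,3] "park" : S
      [3,6] S\NP   >
        [3,4] "bone" : (S\NP)/(PP\S)
        [4,6] PP\S   <B
          [4,5] "that" : N\S
          [5,6] "clearly" : PP\N
    [6,8] S\S   >
      [6,7] "here" : (S\S)/N
      [7,8] "plan" : N

PP\S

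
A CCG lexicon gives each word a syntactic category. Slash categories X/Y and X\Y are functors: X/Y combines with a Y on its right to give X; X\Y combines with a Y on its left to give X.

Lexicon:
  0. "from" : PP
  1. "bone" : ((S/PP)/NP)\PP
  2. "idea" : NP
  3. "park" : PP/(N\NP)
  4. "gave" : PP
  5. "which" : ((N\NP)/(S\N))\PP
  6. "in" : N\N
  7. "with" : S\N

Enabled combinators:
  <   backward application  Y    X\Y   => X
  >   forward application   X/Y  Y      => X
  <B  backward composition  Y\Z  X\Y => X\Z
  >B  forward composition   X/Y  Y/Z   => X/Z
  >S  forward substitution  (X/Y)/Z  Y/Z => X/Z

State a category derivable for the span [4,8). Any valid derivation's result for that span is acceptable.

N\NP

[0,8] S   >
  [0,3] S/PP   >
    [0,2] (S/PP)/NP   <
      [0,1] "from" : PP
      [1,2] "bone" : ((S/PP)/NP)\PP
    [2,3] "idea" : NP
  [3,8] PP   >
    [3,4] "park" : PP/(N\NP)
    [4,8] N\NP   >
      [4,6] (N\NP)/(S\N)   <
        [4,5] "gave" : PP
        [5,6] "which" : ((N\NP)/(S\N))\PP
      [6,8] S\N   <B
        [6,7] "in" : N\N
        [7,8] "with" : S\N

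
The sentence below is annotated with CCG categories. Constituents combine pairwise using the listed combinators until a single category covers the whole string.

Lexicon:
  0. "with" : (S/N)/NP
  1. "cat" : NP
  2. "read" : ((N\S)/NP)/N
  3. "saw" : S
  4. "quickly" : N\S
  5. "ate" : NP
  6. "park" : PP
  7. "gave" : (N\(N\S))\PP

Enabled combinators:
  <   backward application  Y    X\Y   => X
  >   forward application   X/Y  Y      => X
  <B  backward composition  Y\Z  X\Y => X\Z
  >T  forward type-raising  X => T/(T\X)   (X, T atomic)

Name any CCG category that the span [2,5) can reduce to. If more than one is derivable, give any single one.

[0,8] S   >
  [0,2] S/N   >
    [0,1] "with" : (S/N)/NP
    [1,2] "cat" : NP
  [2,8] N   <
    [2,6] N\S   >
      [2,5] (N\S)/NP   >
        [2,3] "read" : ((N\S)/NP)/N
        [3,5] N   >
          [3,4] N/(N\S)   >T
            [3,4] "saw" : S
          [4,5] "quickly" : N\S
      [5,6] "ate" : NP
    [6,8] N\(N\S)   <
      [6,7] "park" : PP
      [7,8] "gave" : (N\(N\S))\PP

(N\S)/NP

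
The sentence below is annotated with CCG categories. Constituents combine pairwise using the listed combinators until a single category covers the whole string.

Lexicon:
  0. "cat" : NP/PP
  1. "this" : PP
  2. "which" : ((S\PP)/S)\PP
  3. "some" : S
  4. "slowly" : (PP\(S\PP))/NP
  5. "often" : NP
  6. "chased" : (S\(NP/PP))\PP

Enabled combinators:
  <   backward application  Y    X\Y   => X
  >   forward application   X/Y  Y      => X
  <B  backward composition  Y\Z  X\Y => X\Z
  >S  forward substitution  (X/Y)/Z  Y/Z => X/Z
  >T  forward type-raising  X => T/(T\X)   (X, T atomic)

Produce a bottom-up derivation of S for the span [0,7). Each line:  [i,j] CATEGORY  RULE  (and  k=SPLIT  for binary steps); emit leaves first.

[0,1] NP/PP  lex  "cat"
[1,2] PP  lex  "this"
[2,3] ((S\PP)/S)\PP  lex  "which"
[1,3] (S\PP)/S  <  k=2
[3,4] S  lex  "some"
[1,4] S\PP  >  k=3
[4,5] (PP\(S\PP))/NP  lex  "slowly"
[5,6] NP  lex  "often"
[4,6] PP\(S\PP)  >  k=5
[1,6] PP  <  k=4
[6,7] (S\(NP/PP))\PP  lex  "chased"
[1,7] S\(NP/PP)  <  k=6
[0,7] S  <  k=1

[0,7] S   <
  [0,1] "cat" : NP/PP
  [1,7] S\(NP/PP)   <
    [1,6] PP   <
      [1,4] S\PP   >
        [1,3] (S\PP)/S   <
          [1,2] "this" : PP
          [2,3] "which" : ((S\PP)/S)\PP
        [3,4] "some" : S
      [4,6] PP\(S\PP)   >
        [4,5] "slowly" : (PP\(S\PP))/NP
        [5,6] "often" : NP
    [6,7] "chased" : (S\(NP/PP))\PP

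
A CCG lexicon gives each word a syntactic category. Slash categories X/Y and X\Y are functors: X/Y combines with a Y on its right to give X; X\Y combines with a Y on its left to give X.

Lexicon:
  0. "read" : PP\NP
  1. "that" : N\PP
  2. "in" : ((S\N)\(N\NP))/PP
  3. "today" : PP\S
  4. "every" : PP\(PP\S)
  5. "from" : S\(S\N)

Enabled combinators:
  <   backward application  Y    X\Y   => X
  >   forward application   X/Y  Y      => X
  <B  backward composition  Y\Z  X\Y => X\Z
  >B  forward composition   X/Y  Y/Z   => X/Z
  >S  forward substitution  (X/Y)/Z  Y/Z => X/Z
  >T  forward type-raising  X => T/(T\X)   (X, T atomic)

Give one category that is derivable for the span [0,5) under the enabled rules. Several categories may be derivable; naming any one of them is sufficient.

S\N

[0,6] S   <
  [0,5] S\N   <
    [0,2] N\NP   <B
      [0,1] "read" : PP\NP
      [1,2] "that" : N\PP
    [2,5] (S\N)\(N\NP)   >
      [2,3] "in" : ((S\N)\(N\NP))/PP
      [3,5] PP   <
        [3,4] "today" : PP\S
        [4,5] "every" : PP\(PP\S)
  [5,6] "from" : S\(S\N)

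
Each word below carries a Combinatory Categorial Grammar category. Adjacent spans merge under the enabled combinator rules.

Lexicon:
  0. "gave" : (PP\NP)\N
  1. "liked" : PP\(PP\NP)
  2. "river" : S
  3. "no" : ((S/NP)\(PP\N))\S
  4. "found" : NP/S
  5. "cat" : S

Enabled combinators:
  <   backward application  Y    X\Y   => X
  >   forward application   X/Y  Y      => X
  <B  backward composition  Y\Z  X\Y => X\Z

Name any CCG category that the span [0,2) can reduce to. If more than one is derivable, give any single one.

PP\N

[0,6] S   >
  [0,4] S/NP   <
    [0,2] PP\N   <B
      [0,1] "gave" : (PP\NP)\N
      [1,2] "liked" : PP\(PP\NP)
    [2,4] (S/NP)\(PP\N)   <
      [2,3] "river" : S
      [3,4] "no" : ((S/NP)\(PP\N))\S
  [4,6] NP   >
    [4,5] "found" : NP/S
    [5,6] "cat" : S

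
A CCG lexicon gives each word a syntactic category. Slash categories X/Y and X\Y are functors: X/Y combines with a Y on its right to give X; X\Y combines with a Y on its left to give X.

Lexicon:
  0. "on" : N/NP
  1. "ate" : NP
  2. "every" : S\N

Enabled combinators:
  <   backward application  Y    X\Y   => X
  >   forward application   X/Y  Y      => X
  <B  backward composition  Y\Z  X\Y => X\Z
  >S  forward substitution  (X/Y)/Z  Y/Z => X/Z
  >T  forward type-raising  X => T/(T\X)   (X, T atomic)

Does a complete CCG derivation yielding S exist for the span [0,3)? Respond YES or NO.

[0,3] S   <
  [0,2] N   >
    [0,1] "on" : N/NP
    [1,2] "ate" : NP
  [2,3] "every" : S\N

YES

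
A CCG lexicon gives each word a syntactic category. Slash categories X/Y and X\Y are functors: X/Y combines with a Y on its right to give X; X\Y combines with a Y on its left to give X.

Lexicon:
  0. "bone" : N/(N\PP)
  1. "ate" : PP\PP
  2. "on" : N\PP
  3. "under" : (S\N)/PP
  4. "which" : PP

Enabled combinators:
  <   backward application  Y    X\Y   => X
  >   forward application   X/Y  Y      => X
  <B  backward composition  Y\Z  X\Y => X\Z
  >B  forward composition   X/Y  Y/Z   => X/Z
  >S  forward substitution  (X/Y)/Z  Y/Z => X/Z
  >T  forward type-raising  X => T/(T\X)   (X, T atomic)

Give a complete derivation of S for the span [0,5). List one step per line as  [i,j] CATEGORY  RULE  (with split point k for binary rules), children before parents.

[0,1] N/(N\PP)  lex  "bone"
[1,2] PP\PP  lex  "ate"
[2,3] N\PP  lex  "on"
[1,3] N\PP  <B  k=2
[0,3] N  >  k=1
[3,4] (S\N)/PP  lex  "under"
[4,5] PP  lex  "which"
[3,5] S\N  >  k=4
[0,5] S  <  k=3

[0,5] S   <
  [0,3] N   >
    [0,1] "bone" : N/(N\PP)
    [1,3] N\PP   <B
      [1,2] "ate" : PP\PP
      [2,3] "on" : N\PP
  [3,5] S\N   >
    [3,4] "under" : (S\N)/PP
    [4,5] "which" : PP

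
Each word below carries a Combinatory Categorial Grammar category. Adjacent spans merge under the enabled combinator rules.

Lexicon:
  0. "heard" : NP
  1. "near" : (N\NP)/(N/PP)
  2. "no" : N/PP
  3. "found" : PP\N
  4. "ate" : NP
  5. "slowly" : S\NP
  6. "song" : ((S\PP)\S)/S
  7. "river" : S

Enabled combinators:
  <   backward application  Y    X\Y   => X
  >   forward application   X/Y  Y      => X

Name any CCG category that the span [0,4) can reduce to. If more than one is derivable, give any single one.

PP

[0,8] S   <
  [0,4] PP   <
    [0,3] N   <
      [0,1] "heard" : NP
      [1,3] N\NP   >
        [1,2] "near" : (N\NP)/(N/PP)
        [2,3] "no" : N/PP
    [3,4] "found" : PP\N
  [4,8] S\PP   <
    [4,6] S   <
      [4,5] "ate" : NP
      [5,6] "slowly" : S\NP
    [6,8] (S\PP)\S   >
      [6,7] "song" : ((S\PP)\S)/S
      [7,8] "river" : S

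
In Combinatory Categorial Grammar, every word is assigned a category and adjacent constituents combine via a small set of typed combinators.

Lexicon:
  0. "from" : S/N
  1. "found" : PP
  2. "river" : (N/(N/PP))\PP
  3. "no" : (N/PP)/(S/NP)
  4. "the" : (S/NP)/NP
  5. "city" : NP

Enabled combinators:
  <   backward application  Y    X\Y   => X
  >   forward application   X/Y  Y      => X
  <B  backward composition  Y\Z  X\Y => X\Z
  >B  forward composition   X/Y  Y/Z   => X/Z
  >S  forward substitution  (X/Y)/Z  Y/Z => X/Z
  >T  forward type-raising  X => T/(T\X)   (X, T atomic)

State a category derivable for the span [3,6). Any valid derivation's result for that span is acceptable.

N/PP

[0,6] S   >
  [0,1] "from" : S/N
  [1,6] N   >
    [1,3] N/(N/PP)   <
      [1,2] "found" : PP
      [2,3] "river" : (N/(N/PP))\PP
    [3,6] N/PP   >
      [3,4] "no" : (N/PP)/(S/NP)
      [4,6] S/NP   >
        [4,5] "the" : (S/NP)/NP
        [5,6] "city" : NP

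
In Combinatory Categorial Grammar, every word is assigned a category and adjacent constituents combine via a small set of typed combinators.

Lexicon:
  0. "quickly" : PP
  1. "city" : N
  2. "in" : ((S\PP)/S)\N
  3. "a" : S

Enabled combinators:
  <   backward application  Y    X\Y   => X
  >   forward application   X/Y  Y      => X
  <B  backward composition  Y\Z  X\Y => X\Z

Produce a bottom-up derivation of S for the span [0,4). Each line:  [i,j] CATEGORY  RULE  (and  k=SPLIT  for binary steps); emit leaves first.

[0,4] S   <
  [0,1] "quickly" : PP
  [1,4] S\PP   >
    [1,3] (S\PP)/S   <
      [1,2] "city" : N
      [2,3] "in" : ((S\PP)/S)\N
    [3,4] "a" : S

[0,1] PP  lex  "quickly"
[1,2] N  lex  "city"
[2,3] ((S\PP)/S)\N  lex  "in"
[1,3] (S\PP)/S  <  k=2
[3,4] S  lex  "a"
[1,4] S\PP  >  k=3
[0,4] S  <  k=1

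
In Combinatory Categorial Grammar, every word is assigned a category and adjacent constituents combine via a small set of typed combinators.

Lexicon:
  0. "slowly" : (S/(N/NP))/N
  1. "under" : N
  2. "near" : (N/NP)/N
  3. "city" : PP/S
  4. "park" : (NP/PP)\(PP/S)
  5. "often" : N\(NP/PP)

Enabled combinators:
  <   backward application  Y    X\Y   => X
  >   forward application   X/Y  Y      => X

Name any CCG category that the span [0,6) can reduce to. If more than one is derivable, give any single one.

[0,6] S   >
  [0,2] S/(N/NP)   >
    [0,1] "slowly" : (S/(N/NP))/N
    [1,2] "under" : N
  [2,6] N/NP   >
    [2,3] "near" : (N/NP)/N
    [3,6] N   <
      [3,5] NP/PP   <
        [3,4] "city" : PP/S
        [4,5] "park" : (NP/PP)\(PP/S)
      [5,6] "often" : N\(NP/PP)

S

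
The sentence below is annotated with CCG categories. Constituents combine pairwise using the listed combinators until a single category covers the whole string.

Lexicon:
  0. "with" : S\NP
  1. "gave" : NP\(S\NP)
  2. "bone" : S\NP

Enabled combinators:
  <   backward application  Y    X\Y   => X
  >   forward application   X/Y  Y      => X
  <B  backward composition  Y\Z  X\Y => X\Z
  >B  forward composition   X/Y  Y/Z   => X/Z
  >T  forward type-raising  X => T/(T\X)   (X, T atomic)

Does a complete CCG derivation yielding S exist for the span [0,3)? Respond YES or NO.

[0,3] S   <
  [0,2] NP   <
    [0,1] "with" : S\NP
    [1,2] "gave" : NP\(S\NP)
  [2,3] "bone" : S\NP

YES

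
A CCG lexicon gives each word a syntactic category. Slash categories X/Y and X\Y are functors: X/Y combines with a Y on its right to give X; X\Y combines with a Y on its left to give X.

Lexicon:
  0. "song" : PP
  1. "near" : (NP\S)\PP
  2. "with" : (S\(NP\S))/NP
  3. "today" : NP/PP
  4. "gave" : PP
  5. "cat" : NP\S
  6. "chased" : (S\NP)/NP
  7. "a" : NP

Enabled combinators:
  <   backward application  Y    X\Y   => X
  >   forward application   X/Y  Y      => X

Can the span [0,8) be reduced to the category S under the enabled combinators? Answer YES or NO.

[0,8] S   <
  [0,6] NP   <
    [0,5] S   <
      [0,2] NP\S   <
        [0,1] "song" : PP
        [1,2] "near" : (NP\S)\PP
      [2,5] S\(NP\S)   >
        [2,3] "with" : (S\(NP\S))/NP
        [3,5] NP   >
          [3,4] "today" : NP/PP
          [4,5] "gave" : PP
    [5,6] "cat" : NP\S
  [6,8] S\NP   >
    [6,7] "chased" : (S\NP)/NP
    [7,8] "a" : NP

YES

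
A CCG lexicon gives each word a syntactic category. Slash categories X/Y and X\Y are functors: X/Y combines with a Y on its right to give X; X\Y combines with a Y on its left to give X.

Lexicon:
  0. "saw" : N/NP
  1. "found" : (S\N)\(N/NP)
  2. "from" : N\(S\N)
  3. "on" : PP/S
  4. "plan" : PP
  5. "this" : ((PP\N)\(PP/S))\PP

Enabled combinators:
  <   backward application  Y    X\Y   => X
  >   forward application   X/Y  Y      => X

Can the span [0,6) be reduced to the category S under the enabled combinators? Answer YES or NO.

NO

N/NP (S\N)\(N/NP) N\(S\N) PP/S PP ((PP\N)\(PP/S))\PP
CKY chart[0,6] = {PP}; S ∉ chart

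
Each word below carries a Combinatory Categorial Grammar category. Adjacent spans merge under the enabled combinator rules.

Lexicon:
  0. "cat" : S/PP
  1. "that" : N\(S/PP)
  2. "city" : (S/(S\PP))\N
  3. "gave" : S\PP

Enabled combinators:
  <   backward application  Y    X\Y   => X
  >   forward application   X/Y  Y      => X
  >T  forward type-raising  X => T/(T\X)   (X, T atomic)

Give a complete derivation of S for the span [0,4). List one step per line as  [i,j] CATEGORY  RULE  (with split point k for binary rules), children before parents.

[0,1] S/PP  lex  "cat"
[1,2] N\(S/PP)  lex  "that"
[0,2] N  <  k=1
[2,3] (S/(S\PP))\N  lex  "city"
[0,3] S/(S\PP)  <  k=2
[3,4] S\PP  lex  "gave"
[0,4] S  >  k=3

[0,4] S   >
  [0,3] S/(S\PP)   <
    [0,2] N   <
      [0,1] "cat" : S/PP
      [1,2] "that" : N\(S/PP)
    [2,3] "city" : (S/(S\PP))\N
  [3,4] "gave" : S\PP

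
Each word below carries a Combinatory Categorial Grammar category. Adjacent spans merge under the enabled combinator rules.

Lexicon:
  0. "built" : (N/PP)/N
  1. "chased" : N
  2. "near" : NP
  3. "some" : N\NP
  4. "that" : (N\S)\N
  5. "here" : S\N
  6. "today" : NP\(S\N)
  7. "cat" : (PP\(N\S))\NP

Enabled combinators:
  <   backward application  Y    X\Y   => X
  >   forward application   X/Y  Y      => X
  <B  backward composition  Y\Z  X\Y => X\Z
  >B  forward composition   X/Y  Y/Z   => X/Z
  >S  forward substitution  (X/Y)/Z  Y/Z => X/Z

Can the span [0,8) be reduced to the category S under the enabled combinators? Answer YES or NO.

NO

(N/PP)/N N NP N\NP (N\S)\N S\N NP\(S\N) (PP\(N\S))\NP
CKY chart[0,8] = {N}; S ∉ chart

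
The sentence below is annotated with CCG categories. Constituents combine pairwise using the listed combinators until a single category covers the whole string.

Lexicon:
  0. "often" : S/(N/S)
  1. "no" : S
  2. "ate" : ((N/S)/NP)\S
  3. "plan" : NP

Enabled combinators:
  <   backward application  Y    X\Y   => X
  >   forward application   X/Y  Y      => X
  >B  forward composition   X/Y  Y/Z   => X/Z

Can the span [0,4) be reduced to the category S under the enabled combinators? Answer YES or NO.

YES

[0,4] S   >
  [0,1] "often" : S/(N/S)
  [1,4] N/S   >
    [1,3] (N/S)/NP   <
      [1,2] "no" : S
      [2,3] "ate" : ((N/S)/NP)\S
    [3,4] "plan" : NP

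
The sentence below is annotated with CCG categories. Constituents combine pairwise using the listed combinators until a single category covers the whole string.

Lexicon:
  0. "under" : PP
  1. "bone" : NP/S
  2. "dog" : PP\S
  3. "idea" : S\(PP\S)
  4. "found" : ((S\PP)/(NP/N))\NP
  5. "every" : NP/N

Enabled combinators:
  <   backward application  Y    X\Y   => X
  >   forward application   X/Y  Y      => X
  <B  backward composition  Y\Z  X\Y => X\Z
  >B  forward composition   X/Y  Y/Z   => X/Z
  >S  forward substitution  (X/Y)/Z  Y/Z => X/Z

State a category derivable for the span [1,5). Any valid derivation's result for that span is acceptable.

[0,6] S   <
  [0,1] "under" : PP
  [1,6] S\PP   >
    [1,5] (S\PP)/(NP/N)   <
      [1,4] NP   >
        [1,2] "bone" : NP/S
        [2,4] S   <
          [2,3] "dog" : PP\S
          [3,4] "idea" : S\(PP\S)
      [4,5] "found" : ((S\PP)/(NP/N))\NP
    [5,6] "every" : NP/N

(S\PP)/(NP/N)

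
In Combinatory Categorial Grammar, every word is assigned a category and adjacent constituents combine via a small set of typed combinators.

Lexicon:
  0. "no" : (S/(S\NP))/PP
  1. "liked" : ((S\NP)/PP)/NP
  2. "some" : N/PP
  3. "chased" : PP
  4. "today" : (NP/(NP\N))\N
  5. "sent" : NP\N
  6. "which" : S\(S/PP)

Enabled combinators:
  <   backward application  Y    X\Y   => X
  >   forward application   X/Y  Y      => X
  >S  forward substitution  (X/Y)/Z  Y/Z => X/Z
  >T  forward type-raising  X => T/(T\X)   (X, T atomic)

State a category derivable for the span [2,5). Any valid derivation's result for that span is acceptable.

NP/(NP\N)

[0,7] S   <
  [0,6] S/PP   >S
    [0,1] "no" : (S/(S\NP))/PP
    [1,6] (S\NP)/PP   >
      [1,2] "liked" : ((S\NP)/PP)/NP
      [2,6] NP   >
        [2,5] NP/(NP\N)   <
          [2,4] N   >
            [2,3] "some" : N/PP
            [3,4] "chased" : PP
          [4,5] "today" : (NP/(NP\N))\N
        [5,6] "sent" : NP\N
  [6,7] "which" : S\(S/PP)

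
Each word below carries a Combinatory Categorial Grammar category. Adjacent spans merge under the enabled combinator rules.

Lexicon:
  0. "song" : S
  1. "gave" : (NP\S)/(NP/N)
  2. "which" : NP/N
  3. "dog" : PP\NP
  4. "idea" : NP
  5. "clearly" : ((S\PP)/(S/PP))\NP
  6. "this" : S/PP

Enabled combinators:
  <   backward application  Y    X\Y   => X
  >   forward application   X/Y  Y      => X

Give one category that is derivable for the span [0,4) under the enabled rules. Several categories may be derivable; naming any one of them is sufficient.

[0,7] S   <
  [0,4] PP   <
    [0,3] NP   <
      [0,1] "song" : S
      [1,3] NP\S   >
        [1,2] "gave" : (NP\S)/(NP/N)
        [2,3] "which" : NP/N
    [3,4] "dog" : PP\NP
  [4,7] S\PP   >
    [4,6] (S\PP)/(S/PP)   <
      [4,5] "idea" : NP
      [5,6] "clearly" : ((S\PP)/(S/PP))\NP
    [6,7] "this" : S/PP

PP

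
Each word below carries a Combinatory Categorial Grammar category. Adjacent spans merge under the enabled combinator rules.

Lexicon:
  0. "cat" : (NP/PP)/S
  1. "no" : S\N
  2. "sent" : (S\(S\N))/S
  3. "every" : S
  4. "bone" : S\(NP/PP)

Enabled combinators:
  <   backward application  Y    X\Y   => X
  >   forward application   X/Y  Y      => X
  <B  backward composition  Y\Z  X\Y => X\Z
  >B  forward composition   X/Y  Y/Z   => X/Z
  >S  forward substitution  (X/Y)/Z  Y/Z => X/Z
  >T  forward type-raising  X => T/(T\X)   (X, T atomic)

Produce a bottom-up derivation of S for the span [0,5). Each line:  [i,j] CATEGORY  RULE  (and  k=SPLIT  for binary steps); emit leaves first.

[0,5] S   <
  [0,4] NP/PP   >
    [0,1] "cat" : (NP/PP)/S
    [1,4] S   <
      [1,2] "no" : S\N
      [2,4] S\(S\N)   >
        [2,3] "sent" : (S\(S\N))/S
        [3,4] "every" : S
  [4,5] "bone" : S\(NP/PP)

[0,1] (NP/PP)/S  lex  "cat"
[1,2] S\N  lex  "no"
[2,3] (S\(S\N))/S  lex  "sent"
[3,4] S  lex  "every"
[2,4] S\(S\N)  >  k=3
[1,4] S  <  k=2
[0,4] NP/PP  >  k=1
[4,5] S\(NP/PP)  lex  "bone"
[0,5] S  <  k=4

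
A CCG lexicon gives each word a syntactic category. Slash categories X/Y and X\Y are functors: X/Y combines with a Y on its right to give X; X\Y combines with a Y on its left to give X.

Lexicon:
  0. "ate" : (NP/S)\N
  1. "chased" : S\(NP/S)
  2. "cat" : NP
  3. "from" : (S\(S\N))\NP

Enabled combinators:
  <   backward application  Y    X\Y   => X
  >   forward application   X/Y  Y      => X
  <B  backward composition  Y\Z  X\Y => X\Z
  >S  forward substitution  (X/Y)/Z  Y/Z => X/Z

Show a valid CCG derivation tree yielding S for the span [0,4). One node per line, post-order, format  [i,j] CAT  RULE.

[0,4] S   <
  [0,2] S\N   <B
    [0,1] "ate" : (NP/S)\N
    [1,2] "chased" : S\(NP/S)
  [2,4] S\(S\N)   <
    [2,3] "cat" : NP
    [3,4] "from" : (S\(S\N))\NP

[0,1] (NP/S)\N  lex  "ate"
[1,2] S\(NP/S)  lex  "chased"
[0,2] S\N  <B  k=1
[2,3] NP  lex  "cat"
[3,4] (S\(S\N))\NP  lex  "from"
[2,4] S\(S\N)  <  k=3
[0,4] S  <  k=2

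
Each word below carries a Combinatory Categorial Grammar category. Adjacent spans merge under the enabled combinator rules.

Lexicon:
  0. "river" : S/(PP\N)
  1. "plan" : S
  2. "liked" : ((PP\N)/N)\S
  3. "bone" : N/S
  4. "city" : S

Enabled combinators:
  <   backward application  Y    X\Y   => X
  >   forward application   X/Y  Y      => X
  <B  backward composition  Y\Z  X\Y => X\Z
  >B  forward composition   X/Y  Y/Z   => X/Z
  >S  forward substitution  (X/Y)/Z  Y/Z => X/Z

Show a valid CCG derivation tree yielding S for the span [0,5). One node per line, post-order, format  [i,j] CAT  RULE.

[0,1] S/(PP\N)  lex  "river"
[1,2] S  lex  "plan"
[2,3] ((PP\N)/N)\S  lex  "liked"
[1,3] (PP\N)/N  <  k=2
[0,3] S/N  >B  k=1
[3,4] N/S  lex  "bone"
[4,5] S  lex  "city"
[3,5] N  >  k=4
[0,5] S  >  k=3

[0,5] S   >
  [0,3] S/N   >B
    [0,1] "river" : S/(PP\N)
    [1,3] (PP\N)/N   <
      [1,2] "plan" : S
      [2,3] "liked" : ((PP\N)/N)\S
  [3,5] N   >
    [3,4] "bone" : N/S
    [4,5] "city" : S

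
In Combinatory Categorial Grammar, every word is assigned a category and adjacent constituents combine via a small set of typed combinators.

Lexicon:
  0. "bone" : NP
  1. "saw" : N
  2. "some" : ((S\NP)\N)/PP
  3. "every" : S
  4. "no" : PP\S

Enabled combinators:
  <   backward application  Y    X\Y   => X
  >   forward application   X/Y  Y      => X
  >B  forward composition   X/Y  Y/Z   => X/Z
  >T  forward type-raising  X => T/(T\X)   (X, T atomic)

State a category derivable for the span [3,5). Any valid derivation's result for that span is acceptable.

[0,5] S   >
  [0,1] S/(S\NP)   >T
    [0,1] "bone" : NP
  [1,5] S\NP   <
    [1,2] "saw" : N
    [2,5] (S\NP)\N   >
      [2,3] "some" : ((S\NP)\N)/PP
      [3,5] PP   <
        [3,4] "every" : S
        [4,5] "no" : PP\S

PP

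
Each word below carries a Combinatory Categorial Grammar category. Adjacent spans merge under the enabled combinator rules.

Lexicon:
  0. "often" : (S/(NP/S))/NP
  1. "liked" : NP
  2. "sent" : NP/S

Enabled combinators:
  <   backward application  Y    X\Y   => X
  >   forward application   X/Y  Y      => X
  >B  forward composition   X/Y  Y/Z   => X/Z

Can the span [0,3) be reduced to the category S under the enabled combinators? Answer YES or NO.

YES

[0,3] S   >
  [0,2] S/(NP/S)   >
    [0,1] "often" : (S/(NP/S))/NP
    [1,2] "liked" : NP
  [2,3] "sent" : NP/S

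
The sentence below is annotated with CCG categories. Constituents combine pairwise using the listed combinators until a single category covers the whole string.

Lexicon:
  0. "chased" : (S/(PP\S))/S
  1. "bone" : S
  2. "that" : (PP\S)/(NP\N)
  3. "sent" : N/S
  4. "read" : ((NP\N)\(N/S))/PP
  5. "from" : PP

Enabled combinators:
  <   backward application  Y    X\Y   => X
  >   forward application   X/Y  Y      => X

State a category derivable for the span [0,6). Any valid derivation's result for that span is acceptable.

S

[0,6] S   >
  [0,2] S/(PP\S)   >
    [0,1] "chased" : (S/(PP\S))/S
    [1,2] "bone" : S
  [2,6] PP\S   >
    [2,3] "that" : (PP\S)/(NP\N)
    [3,6] NP\N   <
      [3,4] "sent" : N/S
      [4,6] (NP\N)\(N/S)   >
        [4,5] "read" : ((NP\N)\(N/S))/PP
        [5,6] "from" : PP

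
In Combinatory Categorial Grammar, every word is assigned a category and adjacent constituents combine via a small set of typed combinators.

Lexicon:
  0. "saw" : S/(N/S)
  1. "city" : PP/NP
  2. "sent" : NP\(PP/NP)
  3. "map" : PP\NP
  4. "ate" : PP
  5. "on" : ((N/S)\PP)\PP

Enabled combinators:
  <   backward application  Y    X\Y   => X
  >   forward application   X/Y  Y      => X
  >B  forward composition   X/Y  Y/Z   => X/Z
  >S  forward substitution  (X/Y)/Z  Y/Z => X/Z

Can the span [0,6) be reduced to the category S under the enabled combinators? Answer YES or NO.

[0,6] S   >
  [0,1] "saw" : S/(N/S)
  [1,6] N/S   <
    [1,4] PP   <
      [1,3] NP   <
        [1,2] "city" : PP/NP
        [2,3] "sent" : NP\(PP/NP)
      [3,4] "map" : PP\NP
    [4,6] (N/S)\PP   <
      [4,5] "ate" : PP
      [5,6] "on" : ((N/S)\PP)\PP

YES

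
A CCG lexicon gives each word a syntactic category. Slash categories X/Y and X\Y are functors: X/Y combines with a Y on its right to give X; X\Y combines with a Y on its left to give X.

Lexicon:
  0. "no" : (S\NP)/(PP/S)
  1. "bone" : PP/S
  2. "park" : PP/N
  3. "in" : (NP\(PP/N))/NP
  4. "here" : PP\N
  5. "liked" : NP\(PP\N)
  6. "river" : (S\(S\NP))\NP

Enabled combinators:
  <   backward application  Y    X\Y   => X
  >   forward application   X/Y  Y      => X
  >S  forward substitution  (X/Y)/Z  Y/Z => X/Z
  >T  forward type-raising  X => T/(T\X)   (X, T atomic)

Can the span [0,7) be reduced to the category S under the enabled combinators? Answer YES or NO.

[0,7] S   <
  [0,2] S\NP   >
    [0,1] "no" : (S\NP)/(PP/S)
    [1,2] "bone" : PP/S
  [2,7] S\(S\NP)   <
    [2,6] NP   <
      [2,3] "park" : PP/N
      [3,6] NP\(PP/N)   >
        [3,4] "in" : (NP\(PP/N))/NP
        [4,6] NP   <
          [4,5] "here" : PP\N
          [5,6] "liked" : NP\(PP\N)
    [6,7] "river" : (S\(S\NP))\NP

YES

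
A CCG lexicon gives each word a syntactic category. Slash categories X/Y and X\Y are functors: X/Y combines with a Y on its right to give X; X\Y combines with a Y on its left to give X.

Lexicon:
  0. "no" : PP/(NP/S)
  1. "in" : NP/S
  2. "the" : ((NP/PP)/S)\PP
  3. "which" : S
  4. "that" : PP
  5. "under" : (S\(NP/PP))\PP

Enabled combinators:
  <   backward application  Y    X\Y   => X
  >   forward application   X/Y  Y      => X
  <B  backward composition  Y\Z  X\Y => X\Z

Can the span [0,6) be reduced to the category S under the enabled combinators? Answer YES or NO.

[0,6] S   <
  [0,4] NP/PP   >
    [0,3] (NP/PP)/S   <
      [0,2] PP   >
        [0,1] "no" : PP/(NP/S)
        [1,2] "in" : NP/S
      [2,3] "the" : ((NP/PP)/S)\PP
    [3,4] "which" : S
  [4,6] S\(NP/PP)   <
    [4,5] "that" : PP
    [5,6] "under" : (S\(NP/PP))\PP

YES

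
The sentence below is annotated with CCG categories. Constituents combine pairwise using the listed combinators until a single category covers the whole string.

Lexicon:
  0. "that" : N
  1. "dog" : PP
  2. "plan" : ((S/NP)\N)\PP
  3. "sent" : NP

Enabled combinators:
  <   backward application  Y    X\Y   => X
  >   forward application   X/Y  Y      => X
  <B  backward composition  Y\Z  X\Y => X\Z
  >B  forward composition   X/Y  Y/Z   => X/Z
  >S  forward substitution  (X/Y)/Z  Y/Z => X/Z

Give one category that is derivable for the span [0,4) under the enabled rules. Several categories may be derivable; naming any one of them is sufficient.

S

[0,4] S   >
  [0,3] S/NP   <
    [0,1] "that" : N
    [1,3] (S/NP)\N   <
      [1,2] "dog" : PP
      [2,3] "plan" : ((S/NP)\N)\PP
  [3,4] "sent" : NP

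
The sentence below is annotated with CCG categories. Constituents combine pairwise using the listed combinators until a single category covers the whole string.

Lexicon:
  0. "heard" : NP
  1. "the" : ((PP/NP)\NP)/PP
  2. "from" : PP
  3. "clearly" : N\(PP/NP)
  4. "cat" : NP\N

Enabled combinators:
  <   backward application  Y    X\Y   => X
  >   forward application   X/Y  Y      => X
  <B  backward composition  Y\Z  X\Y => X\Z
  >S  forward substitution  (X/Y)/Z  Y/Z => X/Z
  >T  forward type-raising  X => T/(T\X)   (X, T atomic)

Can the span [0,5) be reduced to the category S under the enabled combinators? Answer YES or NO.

NO

NP ((PP/NP)\NP)/PP PP N\(PP/NP) NP\N
CKY chart[0,5] = {N/(N\NP), NP, NP/(NP\NP), PP/(PP\NP), S/(S\NP)}; S ∉ chart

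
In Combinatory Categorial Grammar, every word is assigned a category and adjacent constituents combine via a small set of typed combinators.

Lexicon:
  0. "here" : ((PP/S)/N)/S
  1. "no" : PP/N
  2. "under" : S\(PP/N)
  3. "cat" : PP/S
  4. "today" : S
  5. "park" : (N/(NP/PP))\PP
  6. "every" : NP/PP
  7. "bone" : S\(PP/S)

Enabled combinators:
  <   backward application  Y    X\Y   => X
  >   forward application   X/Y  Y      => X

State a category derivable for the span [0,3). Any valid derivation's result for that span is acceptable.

(PP/S)/N

[0,8] S   <
  [0,7] PP/S   >
    [0,3] (PP/S)/N   >
      [0,1] "here" : ((PP/S)/N)/S
      [1,3] S   <
        [1,2] "no" : PP/N
        [2,3] "under" : S\(PP/N)
    [3,7] N   >
      [3,6] N/(NP/PP)   <
        [3,5] PP   >
          [3,4] "cat" : PP/S
          [4,5] "today" : S
        [5,6] "park" : (N/(NP/PP))\PP
      [6,7] "every" : NP/PP
  [7,8] "bone" : S\(PP/S)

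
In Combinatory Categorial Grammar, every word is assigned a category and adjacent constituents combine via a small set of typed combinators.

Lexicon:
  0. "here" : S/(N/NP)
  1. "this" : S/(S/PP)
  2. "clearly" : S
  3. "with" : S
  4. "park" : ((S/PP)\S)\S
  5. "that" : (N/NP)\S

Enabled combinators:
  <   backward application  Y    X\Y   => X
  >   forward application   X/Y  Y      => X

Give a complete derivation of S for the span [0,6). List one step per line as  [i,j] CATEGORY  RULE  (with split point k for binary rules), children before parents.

[0,1] S/(N/NP)  lex  "here"
[1,2] S/(S/PP)  lex  "this"
[2,3] S  lex  "clearly"
[3,4] S  lex  "with"
[4,5] ((S/PP)\S)\S  lex  "park"
[3,5] (S/PP)\S  <  k=4
[2,5] S/PP  <  k=3
[1,5] S  >  k=2
[5,6] (N/NP)\S  lex  "that"
[1,6] N/NP  <  k=5
[0,6] S  >  k=1

[0,6] S   >
  [0,1] "here" : S/(N/NP)
  [1,6] N/NP   <
    [1,5] S   >
      [1,2] "this" : S/(S/PP)
      [2,5] S/PP   <
        [2,3] "clearly" : S
        [3,5] (S/PP)\S   <
          [3,4] "with" : S
          [4,5] "park" : ((S/PP)\S)\S
    [5,6] "that" : (N/NP)\S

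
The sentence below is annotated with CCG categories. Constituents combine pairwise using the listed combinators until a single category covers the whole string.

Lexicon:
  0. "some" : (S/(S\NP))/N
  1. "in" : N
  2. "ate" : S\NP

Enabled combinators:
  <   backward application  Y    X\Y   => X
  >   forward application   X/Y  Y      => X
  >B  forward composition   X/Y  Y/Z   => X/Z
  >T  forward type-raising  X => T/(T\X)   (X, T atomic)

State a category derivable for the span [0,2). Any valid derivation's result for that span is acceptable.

[0,3] S   >
  [0,2] S/(S\NP)   >
    [0,1] "some" : (S/(S\NP))/N
    [1,2] "in" : N
  [2,3] "ate" : S\NP

S/(S\NP)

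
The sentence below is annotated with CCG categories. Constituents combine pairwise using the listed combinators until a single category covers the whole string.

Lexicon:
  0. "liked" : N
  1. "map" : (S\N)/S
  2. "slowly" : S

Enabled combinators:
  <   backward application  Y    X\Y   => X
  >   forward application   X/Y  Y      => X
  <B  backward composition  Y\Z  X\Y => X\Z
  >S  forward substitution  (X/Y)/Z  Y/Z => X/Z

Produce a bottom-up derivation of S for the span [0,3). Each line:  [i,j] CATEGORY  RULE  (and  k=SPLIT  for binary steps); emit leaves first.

[0,1] N  lex  "liked"
[1,2] (S\N)/S  lex  "map"
[2,3] S  lex  "slowly"
[1,3] S\N  >  k=2
[0,3] S  <  k=1

[0,3] S   <
  [0,1] "liked" : N
  [1,3] S\N   >
    [1,2] "map" : (S\N)/S
    [2,3] "slowly" : S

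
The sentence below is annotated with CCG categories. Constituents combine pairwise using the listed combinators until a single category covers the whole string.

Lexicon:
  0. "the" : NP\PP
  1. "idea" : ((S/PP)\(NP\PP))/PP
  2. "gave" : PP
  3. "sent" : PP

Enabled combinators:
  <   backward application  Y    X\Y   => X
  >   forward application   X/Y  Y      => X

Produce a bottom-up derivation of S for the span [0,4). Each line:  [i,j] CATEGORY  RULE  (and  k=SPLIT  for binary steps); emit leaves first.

[0,4] S   >
  [0,3] S/PP   <
    [0,1] "the" : NP\PP
    [1,3] (S/PP)\(NP\PP)   >
      [1,2] "idea" : ((S/PP)\(NP\PP))/PP
      [2,3] "gave" : PP
  [3,4] "sent" : PP

[0,1] NP\PP  lex  "the"
[1,2] ((S/PP)\(NP\PP))/PP  lex  "idea"
[2,3] PP  lex  "gave"
[1,3] (S/PP)\(NP\PP)  >  k=2
[0,3] S/PP  <  k=1
[3,4] PP  lex  "sent"
[0,4] S  >  k=3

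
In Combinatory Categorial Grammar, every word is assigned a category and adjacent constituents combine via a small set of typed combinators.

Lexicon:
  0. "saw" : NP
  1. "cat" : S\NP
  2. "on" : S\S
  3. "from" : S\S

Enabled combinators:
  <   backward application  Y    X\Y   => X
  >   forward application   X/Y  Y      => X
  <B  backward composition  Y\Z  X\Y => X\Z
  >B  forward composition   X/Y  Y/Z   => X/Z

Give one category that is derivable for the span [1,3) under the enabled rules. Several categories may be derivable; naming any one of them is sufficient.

[0,4] S   <
  [0,1] "saw" : NP
  [1,4] S\NP   <B
    [1,3] S\NP   <B
      [1,2] "cat" : S\NP
      [2,3] "on" : S\S
    [3,4] "from" : S\S

S\NP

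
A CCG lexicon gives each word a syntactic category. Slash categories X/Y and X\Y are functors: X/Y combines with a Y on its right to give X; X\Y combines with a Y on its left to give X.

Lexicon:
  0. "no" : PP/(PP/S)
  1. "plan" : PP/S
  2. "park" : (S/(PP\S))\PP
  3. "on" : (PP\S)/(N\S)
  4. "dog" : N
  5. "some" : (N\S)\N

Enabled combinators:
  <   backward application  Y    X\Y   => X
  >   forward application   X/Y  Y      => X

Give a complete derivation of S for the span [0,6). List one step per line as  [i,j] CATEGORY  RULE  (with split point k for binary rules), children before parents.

[0,6] S   >
  [0,3] S/(PP\S)   <
    [0,2] PP   >
      [0,1] "no" : PP/(PP/S)
      [1,2] "plan" : PP/S
    [2,3] "park" : (S/(PP\S))\PP
  [3,6] PP\S   >
    [3,4] "on" : (PP\S)/(N\S)
    [4,6] N\S   <
      [4,5] "dog" : N
      [5,6] "some" : (N\S)\N

[0,1] PP/(PP/S)  lex  "no"
[1,2] PP/S  lex  "plan"
[0,2] PP  >  k=1
[2,3] (S/(PP\S))\PP  lex  "park"
[0,3] S/(PP\S)  <  k=2
[3,4] (PP\S)/(N\S)  lex  "on"
[4,5] N  lex  "dog"
[5,6] (N\S)\N  lex  "some"
[4,6] N\S  <  k=5
[3,6] PP\S  >  k=4
[0,6] S  >  k=3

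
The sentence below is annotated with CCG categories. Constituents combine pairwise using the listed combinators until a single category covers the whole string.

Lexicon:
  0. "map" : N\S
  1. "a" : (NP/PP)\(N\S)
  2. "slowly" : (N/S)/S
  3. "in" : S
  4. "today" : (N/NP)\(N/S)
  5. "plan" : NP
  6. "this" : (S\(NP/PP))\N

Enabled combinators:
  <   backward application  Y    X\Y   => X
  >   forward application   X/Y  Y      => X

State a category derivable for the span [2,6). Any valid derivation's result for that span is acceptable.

N

[0,7] S   <
  [0,2] NP/PP   <
    [0,1] "map" : N\S
    [1,2] "a" : (NP/PP)\(N\S)
  [2,7] S\(NP/PP)   <
    [2,6] N   >
      [2,5] N/NP   <
        [2,4] N/S   >
          [2,3] "slowly" : (N/S)/S
          [3,4] "in" : S
        [4,5] "today" : (N/NP)\(N/S)
      [5,6] "plan" : NP
    [6,7] "this" : (S\(NP/PP))\N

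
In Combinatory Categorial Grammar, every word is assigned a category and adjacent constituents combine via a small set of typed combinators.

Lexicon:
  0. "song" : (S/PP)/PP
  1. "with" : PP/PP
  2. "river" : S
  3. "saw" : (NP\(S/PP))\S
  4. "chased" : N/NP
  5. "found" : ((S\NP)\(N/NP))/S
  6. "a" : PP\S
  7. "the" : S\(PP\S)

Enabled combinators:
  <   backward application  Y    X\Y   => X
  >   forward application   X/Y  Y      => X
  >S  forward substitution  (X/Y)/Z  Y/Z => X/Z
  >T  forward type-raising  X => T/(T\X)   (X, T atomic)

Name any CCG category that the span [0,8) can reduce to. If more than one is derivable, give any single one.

[0,8] S   <
  [0,4] NP   <
    [0,2] S/PP   >S
      [0,1] "song" : (S/PP)/PP
      [1,2] "with" : PP/PP
    [2,4] NP\(S/PP)   <
      [2,3] "river" : S
      [3,4] "saw" : (NP\(S/PP))\S
  [4,8] S\NP   <
    [4,5] "chased" : N/NP
    [5,8] (S\NP)\(N/NP)   >
      [5,6] "found" : ((S\NP)\(N/NP))/S
      [6,8] S   <
        [6,7] "a" : PP\S
        [7,8] "the" : S\(PP\S)

S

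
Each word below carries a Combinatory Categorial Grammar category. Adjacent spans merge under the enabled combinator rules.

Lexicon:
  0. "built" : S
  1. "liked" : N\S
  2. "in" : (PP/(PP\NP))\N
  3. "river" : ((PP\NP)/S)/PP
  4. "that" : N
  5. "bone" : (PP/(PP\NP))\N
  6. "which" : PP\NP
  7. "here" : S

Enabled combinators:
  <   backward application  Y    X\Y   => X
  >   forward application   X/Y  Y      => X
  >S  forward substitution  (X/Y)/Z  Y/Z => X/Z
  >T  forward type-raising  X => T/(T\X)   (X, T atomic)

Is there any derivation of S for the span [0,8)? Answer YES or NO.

S N\S (PP/(PP\NP))\N ((PP\NP)/S)/PP N (PP/(PP\NP))\N PP\NP S
CKY chart[0,8] = {N/(N\PP), NP/(NP\PP), PP, PP/(PP\PP), S/(S\PP)}; S ∉ chart

NO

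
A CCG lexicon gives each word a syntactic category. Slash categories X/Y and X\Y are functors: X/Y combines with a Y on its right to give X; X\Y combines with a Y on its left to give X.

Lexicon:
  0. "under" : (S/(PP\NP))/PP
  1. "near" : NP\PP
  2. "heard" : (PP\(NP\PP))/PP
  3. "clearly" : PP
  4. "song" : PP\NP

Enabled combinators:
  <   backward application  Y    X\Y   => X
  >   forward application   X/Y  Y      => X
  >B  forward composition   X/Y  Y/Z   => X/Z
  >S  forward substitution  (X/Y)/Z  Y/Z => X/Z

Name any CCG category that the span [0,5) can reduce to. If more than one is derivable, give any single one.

[0,5] S   >
  [0,4] S/(PP\NP)   >
    [0,1] "under" : (S/(PP\NP))/PP
    [1,4] PP   <
      [1,2] "near" : NP\PP
      [2,4] PP\(NP\PP)   >
        [2,3] "heard" : (PP\(NP\PP))/PP
        [3,4] "clearly" : PP
  [4,5] "song" : PP\NP

S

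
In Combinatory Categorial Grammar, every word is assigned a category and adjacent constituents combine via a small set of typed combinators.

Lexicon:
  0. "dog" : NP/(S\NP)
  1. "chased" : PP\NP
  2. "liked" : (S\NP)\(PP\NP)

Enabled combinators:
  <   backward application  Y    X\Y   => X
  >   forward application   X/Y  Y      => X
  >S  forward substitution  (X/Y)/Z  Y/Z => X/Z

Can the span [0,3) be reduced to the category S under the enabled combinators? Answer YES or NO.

NO

NP/(S\NP) PP\NP (S\NP)\(PP\NP)
CKY chart[0,3] = {NP}; S ∉ chart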